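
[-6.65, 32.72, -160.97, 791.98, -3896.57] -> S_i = -6.65*(-4.92)^i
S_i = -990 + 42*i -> [-990, -948, -906, -864, -822]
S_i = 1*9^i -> [1, 9, 81, 729, 6561]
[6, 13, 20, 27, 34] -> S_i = 6 + 7*i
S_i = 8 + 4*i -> [8, 12, 16, 20, 24]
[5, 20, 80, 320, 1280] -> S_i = 5*4^i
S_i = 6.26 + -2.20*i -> [6.26, 4.06, 1.86, -0.34, -2.54]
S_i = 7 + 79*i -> [7, 86, 165, 244, 323]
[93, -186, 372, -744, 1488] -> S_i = 93*-2^i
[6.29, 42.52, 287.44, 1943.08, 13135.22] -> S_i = 6.29*6.76^i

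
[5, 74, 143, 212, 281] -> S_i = 5 + 69*i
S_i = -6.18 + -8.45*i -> [-6.18, -14.63, -23.08, -31.53, -39.98]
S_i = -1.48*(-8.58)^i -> [-1.48, 12.7, -108.95, 934.81, -8020.67]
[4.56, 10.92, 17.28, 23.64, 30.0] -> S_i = 4.56 + 6.36*i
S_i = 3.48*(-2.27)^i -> [3.48, -7.9, 17.93, -40.71, 92.4]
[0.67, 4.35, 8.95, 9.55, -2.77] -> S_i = Random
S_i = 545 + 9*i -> [545, 554, 563, 572, 581]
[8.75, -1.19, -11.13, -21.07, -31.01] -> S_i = 8.75 + -9.94*i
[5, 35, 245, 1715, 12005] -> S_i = 5*7^i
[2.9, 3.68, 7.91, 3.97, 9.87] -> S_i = Random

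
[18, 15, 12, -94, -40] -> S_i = Random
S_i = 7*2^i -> [7, 14, 28, 56, 112]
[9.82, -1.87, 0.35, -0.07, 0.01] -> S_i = 9.82*(-0.19)^i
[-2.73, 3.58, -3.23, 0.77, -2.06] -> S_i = Random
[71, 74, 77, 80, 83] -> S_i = 71 + 3*i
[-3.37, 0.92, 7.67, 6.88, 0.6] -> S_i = Random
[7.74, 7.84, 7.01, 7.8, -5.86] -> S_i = Random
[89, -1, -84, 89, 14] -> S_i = Random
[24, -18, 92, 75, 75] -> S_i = Random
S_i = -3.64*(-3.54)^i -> [-3.64, 12.89, -45.62, 161.48, -571.63]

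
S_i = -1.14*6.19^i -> [-1.14, -7.06, -43.68, -270.38, -1673.66]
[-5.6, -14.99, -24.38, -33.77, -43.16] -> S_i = -5.60 + -9.39*i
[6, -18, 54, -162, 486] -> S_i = 6*-3^i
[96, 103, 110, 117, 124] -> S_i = 96 + 7*i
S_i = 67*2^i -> [67, 134, 268, 536, 1072]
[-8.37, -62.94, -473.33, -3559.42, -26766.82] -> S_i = -8.37*7.52^i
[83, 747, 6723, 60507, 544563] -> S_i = 83*9^i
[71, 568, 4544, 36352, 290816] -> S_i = 71*8^i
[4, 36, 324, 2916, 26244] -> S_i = 4*9^i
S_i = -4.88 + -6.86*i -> [-4.88, -11.74, -18.6, -25.46, -32.32]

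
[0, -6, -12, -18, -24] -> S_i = 0 + -6*i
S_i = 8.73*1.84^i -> [8.73, 16.06, 29.56, 54.38, 100.07]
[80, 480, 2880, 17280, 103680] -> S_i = 80*6^i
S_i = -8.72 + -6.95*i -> [-8.72, -15.67, -22.62, -29.57, -36.52]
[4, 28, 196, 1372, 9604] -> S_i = 4*7^i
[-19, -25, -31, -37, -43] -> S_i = -19 + -6*i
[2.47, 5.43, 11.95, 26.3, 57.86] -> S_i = 2.47*2.20^i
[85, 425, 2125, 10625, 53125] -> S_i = 85*5^i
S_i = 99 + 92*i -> [99, 191, 283, 375, 467]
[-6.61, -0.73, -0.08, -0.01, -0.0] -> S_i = -6.61*0.11^i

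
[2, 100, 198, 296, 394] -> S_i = 2 + 98*i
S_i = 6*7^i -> [6, 42, 294, 2058, 14406]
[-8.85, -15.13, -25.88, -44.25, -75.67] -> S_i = -8.85*1.71^i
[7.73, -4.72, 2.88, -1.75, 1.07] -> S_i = 7.73*(-0.61)^i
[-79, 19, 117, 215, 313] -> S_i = -79 + 98*i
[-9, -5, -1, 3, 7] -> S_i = -9 + 4*i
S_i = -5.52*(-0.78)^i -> [-5.52, 4.31, -3.36, 2.62, -2.04]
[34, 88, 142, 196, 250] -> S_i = 34 + 54*i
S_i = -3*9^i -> [-3, -27, -243, -2187, -19683]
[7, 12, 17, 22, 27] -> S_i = 7 + 5*i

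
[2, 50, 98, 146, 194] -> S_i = 2 + 48*i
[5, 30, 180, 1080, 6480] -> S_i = 5*6^i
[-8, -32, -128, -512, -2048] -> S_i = -8*4^i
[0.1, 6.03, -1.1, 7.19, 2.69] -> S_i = Random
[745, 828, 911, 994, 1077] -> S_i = 745 + 83*i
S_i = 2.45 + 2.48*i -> [2.45, 4.93, 7.41, 9.89, 12.37]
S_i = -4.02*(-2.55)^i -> [-4.02, 10.25, -26.14, 66.66, -169.98]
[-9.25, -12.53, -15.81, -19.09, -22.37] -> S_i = -9.25 + -3.28*i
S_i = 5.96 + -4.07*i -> [5.96, 1.89, -2.18, -6.25, -10.32]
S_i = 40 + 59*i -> [40, 99, 158, 217, 276]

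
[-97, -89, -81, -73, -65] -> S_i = -97 + 8*i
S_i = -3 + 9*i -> [-3, 6, 15, 24, 33]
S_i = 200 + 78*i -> [200, 278, 356, 434, 512]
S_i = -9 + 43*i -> [-9, 34, 77, 120, 163]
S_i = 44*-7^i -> [44, -308, 2156, -15092, 105644]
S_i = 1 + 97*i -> [1, 98, 195, 292, 389]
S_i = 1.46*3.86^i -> [1.46, 5.64, 21.75, 83.97, 324.12]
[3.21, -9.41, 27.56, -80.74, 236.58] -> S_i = 3.21*(-2.93)^i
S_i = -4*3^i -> [-4, -12, -36, -108, -324]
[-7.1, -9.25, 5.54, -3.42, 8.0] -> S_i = Random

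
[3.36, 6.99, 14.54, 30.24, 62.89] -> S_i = 3.36*2.08^i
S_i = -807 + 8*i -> [-807, -799, -791, -783, -775]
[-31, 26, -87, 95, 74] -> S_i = Random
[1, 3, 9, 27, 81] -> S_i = 1*3^i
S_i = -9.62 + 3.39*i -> [-9.62, -6.23, -2.84, 0.55, 3.94]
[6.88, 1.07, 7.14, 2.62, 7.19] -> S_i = Random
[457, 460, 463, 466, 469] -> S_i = 457 + 3*i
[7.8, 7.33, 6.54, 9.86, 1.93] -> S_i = Random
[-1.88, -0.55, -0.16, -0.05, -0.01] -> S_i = -1.88*0.29^i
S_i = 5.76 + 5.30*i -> [5.76, 11.06, 16.36, 21.66, 26.96]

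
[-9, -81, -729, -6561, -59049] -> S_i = -9*9^i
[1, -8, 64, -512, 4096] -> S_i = 1*-8^i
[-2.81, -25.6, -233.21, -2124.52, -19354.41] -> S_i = -2.81*9.11^i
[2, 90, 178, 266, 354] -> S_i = 2 + 88*i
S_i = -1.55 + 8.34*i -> [-1.55, 6.79, 15.13, 23.47, 31.81]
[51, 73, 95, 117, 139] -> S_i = 51 + 22*i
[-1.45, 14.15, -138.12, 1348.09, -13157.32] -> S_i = -1.45*(-9.76)^i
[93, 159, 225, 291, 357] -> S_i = 93 + 66*i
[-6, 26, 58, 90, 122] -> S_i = -6 + 32*i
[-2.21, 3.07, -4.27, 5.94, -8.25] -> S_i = -2.21*(-1.39)^i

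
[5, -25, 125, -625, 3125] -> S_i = 5*-5^i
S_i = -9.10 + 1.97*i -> [-9.1, -7.13, -5.16, -3.19, -1.22]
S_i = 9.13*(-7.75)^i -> [9.13, -70.76, 548.37, -4249.87, 32936.51]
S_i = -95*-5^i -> [-95, 475, -2375, 11875, -59375]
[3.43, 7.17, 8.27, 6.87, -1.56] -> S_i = Random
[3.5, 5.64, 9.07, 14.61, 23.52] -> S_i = 3.50*1.61^i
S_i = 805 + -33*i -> [805, 772, 739, 706, 673]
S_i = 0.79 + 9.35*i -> [0.79, 10.14, 19.49, 28.84, 38.19]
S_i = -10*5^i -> [-10, -50, -250, -1250, -6250]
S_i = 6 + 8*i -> [6, 14, 22, 30, 38]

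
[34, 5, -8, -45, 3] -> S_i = Random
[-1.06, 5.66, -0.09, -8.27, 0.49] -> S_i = Random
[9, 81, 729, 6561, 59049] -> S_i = 9*9^i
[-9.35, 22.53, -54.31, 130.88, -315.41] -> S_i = -9.35*(-2.41)^i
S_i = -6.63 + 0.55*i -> [-6.63, -6.08, -5.53, -4.98, -4.43]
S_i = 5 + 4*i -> [5, 9, 13, 17, 21]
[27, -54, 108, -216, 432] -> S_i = 27*-2^i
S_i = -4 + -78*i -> [-4, -82, -160, -238, -316]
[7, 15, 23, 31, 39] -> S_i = 7 + 8*i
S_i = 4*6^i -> [4, 24, 144, 864, 5184]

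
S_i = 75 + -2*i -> [75, 73, 71, 69, 67]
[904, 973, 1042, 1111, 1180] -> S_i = 904 + 69*i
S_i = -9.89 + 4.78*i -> [-9.89, -5.11, -0.33, 4.45, 9.23]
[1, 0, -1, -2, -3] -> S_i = 1 + -1*i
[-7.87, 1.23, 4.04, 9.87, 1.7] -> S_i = Random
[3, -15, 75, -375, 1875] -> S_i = 3*-5^i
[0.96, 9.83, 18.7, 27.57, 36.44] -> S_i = 0.96 + 8.87*i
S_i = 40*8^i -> [40, 320, 2560, 20480, 163840]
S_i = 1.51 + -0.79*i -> [1.51, 0.72, -0.07, -0.86, -1.65]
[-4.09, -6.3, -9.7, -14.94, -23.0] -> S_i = -4.09*1.54^i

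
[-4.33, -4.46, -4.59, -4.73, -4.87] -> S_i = -4.33*1.03^i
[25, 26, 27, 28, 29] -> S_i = 25 + 1*i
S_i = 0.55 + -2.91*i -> [0.55, -2.36, -5.27, -8.18, -11.09]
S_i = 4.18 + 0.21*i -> [4.18, 4.39, 4.6, 4.81, 5.02]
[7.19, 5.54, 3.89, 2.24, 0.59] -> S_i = 7.19 + -1.65*i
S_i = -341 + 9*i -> [-341, -332, -323, -314, -305]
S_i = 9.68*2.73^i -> [9.68, 26.43, 72.14, 196.95, 537.68]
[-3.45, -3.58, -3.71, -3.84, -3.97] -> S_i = -3.45 + -0.13*i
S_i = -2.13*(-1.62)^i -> [-2.13, 3.45, -5.59, 9.06, -14.67]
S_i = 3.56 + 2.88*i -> [3.56, 6.44, 9.32, 12.2, 15.08]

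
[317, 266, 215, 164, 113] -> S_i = 317 + -51*i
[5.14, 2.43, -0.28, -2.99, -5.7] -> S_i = 5.14 + -2.71*i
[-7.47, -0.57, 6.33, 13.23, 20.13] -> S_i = -7.47 + 6.90*i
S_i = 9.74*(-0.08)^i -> [9.74, -0.78, 0.06, -0.0, 0.0]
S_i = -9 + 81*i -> [-9, 72, 153, 234, 315]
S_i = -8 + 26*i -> [-8, 18, 44, 70, 96]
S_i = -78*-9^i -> [-78, 702, -6318, 56862, -511758]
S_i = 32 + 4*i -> [32, 36, 40, 44, 48]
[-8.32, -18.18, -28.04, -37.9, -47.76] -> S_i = -8.32 + -9.86*i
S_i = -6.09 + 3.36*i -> [-6.09, -2.73, 0.63, 3.99, 7.35]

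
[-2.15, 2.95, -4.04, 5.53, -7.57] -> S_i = -2.15*(-1.37)^i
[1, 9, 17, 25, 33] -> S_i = 1 + 8*i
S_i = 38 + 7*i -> [38, 45, 52, 59, 66]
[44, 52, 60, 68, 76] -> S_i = 44 + 8*i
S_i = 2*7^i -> [2, 14, 98, 686, 4802]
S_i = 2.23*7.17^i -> [2.23, 15.99, 114.64, 821.98, 5893.61]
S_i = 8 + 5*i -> [8, 13, 18, 23, 28]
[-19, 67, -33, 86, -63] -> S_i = Random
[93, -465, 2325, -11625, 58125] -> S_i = 93*-5^i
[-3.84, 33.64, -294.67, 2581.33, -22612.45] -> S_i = -3.84*(-8.76)^i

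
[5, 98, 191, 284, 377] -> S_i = 5 + 93*i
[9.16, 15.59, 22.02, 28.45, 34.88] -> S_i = 9.16 + 6.43*i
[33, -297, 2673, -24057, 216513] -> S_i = 33*-9^i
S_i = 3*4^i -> [3, 12, 48, 192, 768]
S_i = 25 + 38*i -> [25, 63, 101, 139, 177]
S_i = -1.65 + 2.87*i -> [-1.65, 1.22, 4.09, 6.96, 9.83]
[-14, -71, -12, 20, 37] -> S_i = Random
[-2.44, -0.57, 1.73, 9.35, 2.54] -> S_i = Random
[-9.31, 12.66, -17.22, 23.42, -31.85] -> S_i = -9.31*(-1.36)^i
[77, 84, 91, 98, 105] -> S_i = 77 + 7*i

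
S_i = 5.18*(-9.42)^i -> [5.18, -48.8, 459.65, -4329.95, 40788.09]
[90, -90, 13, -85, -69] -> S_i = Random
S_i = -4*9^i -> [-4, -36, -324, -2916, -26244]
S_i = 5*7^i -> [5, 35, 245, 1715, 12005]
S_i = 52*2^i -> [52, 104, 208, 416, 832]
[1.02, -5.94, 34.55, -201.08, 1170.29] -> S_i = 1.02*(-5.82)^i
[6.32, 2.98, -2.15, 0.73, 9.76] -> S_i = Random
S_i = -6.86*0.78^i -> [-6.86, -5.35, -4.17, -3.26, -2.54]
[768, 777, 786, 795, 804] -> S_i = 768 + 9*i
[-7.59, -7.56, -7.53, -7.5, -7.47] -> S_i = -7.59 + 0.03*i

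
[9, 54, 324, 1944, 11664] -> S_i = 9*6^i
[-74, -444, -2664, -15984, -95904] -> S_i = -74*6^i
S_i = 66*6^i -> [66, 396, 2376, 14256, 85536]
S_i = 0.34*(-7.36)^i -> [0.34, -2.5, 18.42, -135.55, 997.68]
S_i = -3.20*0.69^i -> [-3.2, -2.21, -1.52, -1.05, -0.73]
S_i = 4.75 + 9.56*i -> [4.75, 14.31, 23.87, 33.43, 42.99]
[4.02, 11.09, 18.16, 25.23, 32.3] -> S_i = 4.02 + 7.07*i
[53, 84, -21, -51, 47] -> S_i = Random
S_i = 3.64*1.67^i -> [3.64, 6.08, 10.15, 16.95, 28.31]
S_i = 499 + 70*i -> [499, 569, 639, 709, 779]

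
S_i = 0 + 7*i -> [0, 7, 14, 21, 28]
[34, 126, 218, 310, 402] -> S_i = 34 + 92*i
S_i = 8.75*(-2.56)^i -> [8.75, -22.4, 57.34, -146.8, 375.81]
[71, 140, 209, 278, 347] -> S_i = 71 + 69*i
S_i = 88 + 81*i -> [88, 169, 250, 331, 412]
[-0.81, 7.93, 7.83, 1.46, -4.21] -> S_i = Random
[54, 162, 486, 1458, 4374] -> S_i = 54*3^i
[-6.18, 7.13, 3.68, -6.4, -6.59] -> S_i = Random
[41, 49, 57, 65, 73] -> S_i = 41 + 8*i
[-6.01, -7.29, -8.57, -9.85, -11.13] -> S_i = -6.01 + -1.28*i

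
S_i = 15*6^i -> [15, 90, 540, 3240, 19440]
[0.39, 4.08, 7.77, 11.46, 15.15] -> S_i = 0.39 + 3.69*i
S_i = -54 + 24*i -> [-54, -30, -6, 18, 42]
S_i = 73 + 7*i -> [73, 80, 87, 94, 101]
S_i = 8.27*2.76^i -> [8.27, 22.83, 63.0, 173.87, 479.89]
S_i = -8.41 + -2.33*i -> [-8.41, -10.74, -13.07, -15.4, -17.73]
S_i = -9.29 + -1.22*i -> [-9.29, -10.51, -11.73, -12.95, -14.17]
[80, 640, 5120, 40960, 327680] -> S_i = 80*8^i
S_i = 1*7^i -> [1, 7, 49, 343, 2401]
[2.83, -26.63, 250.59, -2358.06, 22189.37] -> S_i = 2.83*(-9.41)^i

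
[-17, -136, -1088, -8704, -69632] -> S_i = -17*8^i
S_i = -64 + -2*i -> [-64, -66, -68, -70, -72]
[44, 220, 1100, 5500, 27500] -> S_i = 44*5^i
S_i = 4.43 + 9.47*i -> [4.43, 13.9, 23.37, 32.84, 42.31]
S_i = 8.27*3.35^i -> [8.27, 27.7, 92.81, 310.91, 1041.56]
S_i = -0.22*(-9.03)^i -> [-0.22, 1.99, -17.94, 161.99, -1462.76]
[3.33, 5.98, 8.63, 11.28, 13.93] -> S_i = 3.33 + 2.65*i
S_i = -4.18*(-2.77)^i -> [-4.18, 11.58, -32.07, 88.84, -246.09]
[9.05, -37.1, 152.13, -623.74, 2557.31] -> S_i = 9.05*(-4.10)^i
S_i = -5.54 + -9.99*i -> [-5.54, -15.53, -25.52, -35.51, -45.5]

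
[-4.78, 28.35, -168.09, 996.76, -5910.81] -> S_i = -4.78*(-5.93)^i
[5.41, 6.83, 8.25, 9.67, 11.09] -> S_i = 5.41 + 1.42*i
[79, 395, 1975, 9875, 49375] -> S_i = 79*5^i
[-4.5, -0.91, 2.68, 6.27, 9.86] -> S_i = -4.50 + 3.59*i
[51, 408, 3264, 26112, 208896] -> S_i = 51*8^i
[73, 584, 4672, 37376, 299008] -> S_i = 73*8^i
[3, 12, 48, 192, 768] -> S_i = 3*4^i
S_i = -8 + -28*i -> [-8, -36, -64, -92, -120]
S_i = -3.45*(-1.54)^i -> [-3.45, 5.31, -8.18, 12.6, -19.4]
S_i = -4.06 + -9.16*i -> [-4.06, -13.22, -22.38, -31.54, -40.7]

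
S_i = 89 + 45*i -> [89, 134, 179, 224, 269]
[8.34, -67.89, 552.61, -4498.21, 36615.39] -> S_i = 8.34*(-8.14)^i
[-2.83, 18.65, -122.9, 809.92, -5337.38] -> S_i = -2.83*(-6.59)^i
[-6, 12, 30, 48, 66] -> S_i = -6 + 18*i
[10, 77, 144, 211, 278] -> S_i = 10 + 67*i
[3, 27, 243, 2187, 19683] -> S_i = 3*9^i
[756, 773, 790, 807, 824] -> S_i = 756 + 17*i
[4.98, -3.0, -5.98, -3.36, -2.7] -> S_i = Random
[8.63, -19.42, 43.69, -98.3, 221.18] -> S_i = 8.63*(-2.25)^i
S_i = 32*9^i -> [32, 288, 2592, 23328, 209952]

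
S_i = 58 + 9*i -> [58, 67, 76, 85, 94]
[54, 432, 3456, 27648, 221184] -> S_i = 54*8^i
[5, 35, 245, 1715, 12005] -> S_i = 5*7^i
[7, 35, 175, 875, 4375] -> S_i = 7*5^i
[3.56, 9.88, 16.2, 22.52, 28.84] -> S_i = 3.56 + 6.32*i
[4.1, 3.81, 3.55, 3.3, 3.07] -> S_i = 4.10*0.93^i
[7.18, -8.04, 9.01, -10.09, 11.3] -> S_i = 7.18*(-1.12)^i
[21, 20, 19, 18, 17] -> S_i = 21 + -1*i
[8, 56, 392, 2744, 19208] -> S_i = 8*7^i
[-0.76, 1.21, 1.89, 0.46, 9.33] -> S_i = Random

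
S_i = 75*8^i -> [75, 600, 4800, 38400, 307200]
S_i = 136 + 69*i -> [136, 205, 274, 343, 412]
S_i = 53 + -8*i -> [53, 45, 37, 29, 21]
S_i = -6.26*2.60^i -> [-6.26, -16.28, -42.32, -110.03, -286.07]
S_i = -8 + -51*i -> [-8, -59, -110, -161, -212]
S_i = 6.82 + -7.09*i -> [6.82, -0.27, -7.36, -14.45, -21.54]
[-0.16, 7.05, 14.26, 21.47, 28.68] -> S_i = -0.16 + 7.21*i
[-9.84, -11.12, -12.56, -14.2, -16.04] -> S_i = -9.84*1.13^i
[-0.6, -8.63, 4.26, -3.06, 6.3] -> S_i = Random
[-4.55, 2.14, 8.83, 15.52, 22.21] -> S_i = -4.55 + 6.69*i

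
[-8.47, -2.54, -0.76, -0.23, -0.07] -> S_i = -8.47*0.30^i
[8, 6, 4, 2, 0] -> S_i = 8 + -2*i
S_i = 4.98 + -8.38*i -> [4.98, -3.4, -11.78, -20.16, -28.54]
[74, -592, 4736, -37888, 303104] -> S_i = 74*-8^i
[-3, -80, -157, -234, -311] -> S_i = -3 + -77*i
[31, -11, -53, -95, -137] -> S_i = 31 + -42*i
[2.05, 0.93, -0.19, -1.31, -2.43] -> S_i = 2.05 + -1.12*i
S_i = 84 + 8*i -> [84, 92, 100, 108, 116]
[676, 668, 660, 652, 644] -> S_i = 676 + -8*i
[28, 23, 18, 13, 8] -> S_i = 28 + -5*i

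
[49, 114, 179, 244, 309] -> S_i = 49 + 65*i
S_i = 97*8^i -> [97, 776, 6208, 49664, 397312]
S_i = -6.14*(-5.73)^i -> [-6.14, 35.18, -201.59, 1155.13, -6618.92]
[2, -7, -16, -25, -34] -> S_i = 2 + -9*i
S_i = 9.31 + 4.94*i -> [9.31, 14.25, 19.19, 24.13, 29.07]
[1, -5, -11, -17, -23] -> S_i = 1 + -6*i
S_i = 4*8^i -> [4, 32, 256, 2048, 16384]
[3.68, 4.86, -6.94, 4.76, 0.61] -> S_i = Random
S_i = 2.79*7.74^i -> [2.79, 21.59, 167.14, 1293.68, 10013.09]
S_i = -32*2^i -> [-32, -64, -128, -256, -512]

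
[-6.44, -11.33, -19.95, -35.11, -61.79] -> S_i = -6.44*1.76^i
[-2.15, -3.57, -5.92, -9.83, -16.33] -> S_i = -2.15*1.66^i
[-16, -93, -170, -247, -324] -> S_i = -16 + -77*i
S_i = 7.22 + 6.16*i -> [7.22, 13.38, 19.54, 25.7, 31.86]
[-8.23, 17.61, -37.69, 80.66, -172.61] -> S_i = -8.23*(-2.14)^i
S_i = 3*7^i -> [3, 21, 147, 1029, 7203]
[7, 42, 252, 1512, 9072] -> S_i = 7*6^i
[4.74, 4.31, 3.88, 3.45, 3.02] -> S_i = 4.74 + -0.43*i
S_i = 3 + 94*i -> [3, 97, 191, 285, 379]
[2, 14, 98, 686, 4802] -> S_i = 2*7^i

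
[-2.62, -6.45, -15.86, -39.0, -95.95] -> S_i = -2.62*2.46^i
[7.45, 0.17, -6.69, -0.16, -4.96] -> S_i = Random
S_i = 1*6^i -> [1, 6, 36, 216, 1296]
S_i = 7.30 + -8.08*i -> [7.3, -0.78, -8.86, -16.94, -25.02]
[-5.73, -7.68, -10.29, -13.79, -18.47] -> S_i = -5.73*1.34^i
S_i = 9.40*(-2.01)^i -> [9.4, -18.89, 37.98, -76.33, 153.43]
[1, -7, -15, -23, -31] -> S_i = 1 + -8*i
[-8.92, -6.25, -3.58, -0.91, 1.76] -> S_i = -8.92 + 2.67*i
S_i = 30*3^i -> [30, 90, 270, 810, 2430]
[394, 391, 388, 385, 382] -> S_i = 394 + -3*i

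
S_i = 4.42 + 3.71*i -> [4.42, 8.13, 11.84, 15.55, 19.26]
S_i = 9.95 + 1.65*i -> [9.95, 11.6, 13.25, 14.9, 16.55]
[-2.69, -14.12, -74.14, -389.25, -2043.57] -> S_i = -2.69*5.25^i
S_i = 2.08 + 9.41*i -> [2.08, 11.49, 20.9, 30.31, 39.72]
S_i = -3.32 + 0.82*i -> [-3.32, -2.5, -1.68, -0.86, -0.04]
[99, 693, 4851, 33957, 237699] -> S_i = 99*7^i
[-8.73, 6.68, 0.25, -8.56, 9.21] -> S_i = Random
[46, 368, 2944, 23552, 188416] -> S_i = 46*8^i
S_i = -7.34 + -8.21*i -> [-7.34, -15.55, -23.76, -31.97, -40.18]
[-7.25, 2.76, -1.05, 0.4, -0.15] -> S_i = -7.25*(-0.38)^i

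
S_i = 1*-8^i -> [1, -8, 64, -512, 4096]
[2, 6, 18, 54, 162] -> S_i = 2*3^i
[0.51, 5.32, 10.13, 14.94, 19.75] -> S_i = 0.51 + 4.81*i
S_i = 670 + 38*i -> [670, 708, 746, 784, 822]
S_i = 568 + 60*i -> [568, 628, 688, 748, 808]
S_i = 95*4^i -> [95, 380, 1520, 6080, 24320]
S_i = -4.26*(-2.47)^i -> [-4.26, 10.52, -25.99, 64.19, -158.56]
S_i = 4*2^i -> [4, 8, 16, 32, 64]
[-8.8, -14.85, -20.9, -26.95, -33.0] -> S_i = -8.80 + -6.05*i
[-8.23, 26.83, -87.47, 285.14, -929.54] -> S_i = -8.23*(-3.26)^i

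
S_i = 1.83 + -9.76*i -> [1.83, -7.93, -17.69, -27.45, -37.21]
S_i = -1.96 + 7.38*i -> [-1.96, 5.42, 12.8, 20.18, 27.56]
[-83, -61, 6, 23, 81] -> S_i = Random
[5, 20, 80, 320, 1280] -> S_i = 5*4^i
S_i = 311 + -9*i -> [311, 302, 293, 284, 275]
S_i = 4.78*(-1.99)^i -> [4.78, -9.51, 18.93, -37.67, 74.96]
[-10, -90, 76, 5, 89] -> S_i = Random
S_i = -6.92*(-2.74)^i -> [-6.92, 18.96, -51.95, 142.35, -390.04]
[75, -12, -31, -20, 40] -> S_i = Random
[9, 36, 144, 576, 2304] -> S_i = 9*4^i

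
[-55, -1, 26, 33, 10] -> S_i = Random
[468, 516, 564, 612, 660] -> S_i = 468 + 48*i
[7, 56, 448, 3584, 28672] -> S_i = 7*8^i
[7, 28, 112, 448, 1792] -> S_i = 7*4^i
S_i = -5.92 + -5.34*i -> [-5.92, -11.26, -16.6, -21.94, -27.28]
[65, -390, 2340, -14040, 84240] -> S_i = 65*-6^i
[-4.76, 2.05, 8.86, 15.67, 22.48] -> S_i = -4.76 + 6.81*i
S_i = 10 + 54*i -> [10, 64, 118, 172, 226]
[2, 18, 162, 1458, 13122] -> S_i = 2*9^i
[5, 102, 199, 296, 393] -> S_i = 5 + 97*i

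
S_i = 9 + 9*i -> [9, 18, 27, 36, 45]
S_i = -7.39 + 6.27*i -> [-7.39, -1.12, 5.15, 11.42, 17.69]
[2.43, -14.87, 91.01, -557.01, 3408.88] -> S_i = 2.43*(-6.12)^i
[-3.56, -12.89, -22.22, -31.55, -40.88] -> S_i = -3.56 + -9.33*i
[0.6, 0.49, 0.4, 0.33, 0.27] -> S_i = 0.60*0.82^i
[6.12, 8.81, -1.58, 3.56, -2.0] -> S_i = Random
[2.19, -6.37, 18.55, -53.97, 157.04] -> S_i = 2.19*(-2.91)^i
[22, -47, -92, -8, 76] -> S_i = Random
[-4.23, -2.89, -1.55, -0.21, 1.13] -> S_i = -4.23 + 1.34*i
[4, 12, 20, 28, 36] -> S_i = 4 + 8*i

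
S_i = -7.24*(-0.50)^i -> [-7.24, 3.62, -1.81, 0.9, -0.45]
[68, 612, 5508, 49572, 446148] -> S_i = 68*9^i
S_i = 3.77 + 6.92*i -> [3.77, 10.69, 17.61, 24.53, 31.45]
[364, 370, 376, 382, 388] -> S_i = 364 + 6*i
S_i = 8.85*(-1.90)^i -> [8.85, -16.81, 31.95, -60.7, 115.33]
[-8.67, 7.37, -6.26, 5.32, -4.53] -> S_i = -8.67*(-0.85)^i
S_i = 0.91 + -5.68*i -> [0.91, -4.77, -10.45, -16.13, -21.81]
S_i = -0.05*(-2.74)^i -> [-0.05, 0.14, -0.38, 1.03, -2.82]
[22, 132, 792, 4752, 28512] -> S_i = 22*6^i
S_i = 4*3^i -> [4, 12, 36, 108, 324]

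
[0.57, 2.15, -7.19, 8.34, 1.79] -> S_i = Random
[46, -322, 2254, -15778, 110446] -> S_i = 46*-7^i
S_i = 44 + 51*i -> [44, 95, 146, 197, 248]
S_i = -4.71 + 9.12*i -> [-4.71, 4.41, 13.53, 22.65, 31.77]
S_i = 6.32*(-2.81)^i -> [6.32, -17.76, 49.9, -140.23, 394.04]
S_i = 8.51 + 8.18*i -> [8.51, 16.69, 24.87, 33.05, 41.23]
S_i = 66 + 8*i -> [66, 74, 82, 90, 98]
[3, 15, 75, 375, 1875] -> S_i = 3*5^i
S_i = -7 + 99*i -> [-7, 92, 191, 290, 389]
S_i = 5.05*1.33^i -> [5.05, 6.72, 8.93, 11.88, 15.8]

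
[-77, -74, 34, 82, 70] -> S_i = Random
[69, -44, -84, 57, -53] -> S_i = Random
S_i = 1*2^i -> [1, 2, 4, 8, 16]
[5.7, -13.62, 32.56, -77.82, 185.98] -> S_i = 5.70*(-2.39)^i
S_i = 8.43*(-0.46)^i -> [8.43, -3.88, 1.78, -0.82, 0.38]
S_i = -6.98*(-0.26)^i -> [-6.98, 1.81, -0.47, 0.12, -0.03]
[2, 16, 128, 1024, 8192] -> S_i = 2*8^i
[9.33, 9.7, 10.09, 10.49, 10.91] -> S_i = 9.33*1.04^i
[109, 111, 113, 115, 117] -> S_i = 109 + 2*i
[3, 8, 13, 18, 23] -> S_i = 3 + 5*i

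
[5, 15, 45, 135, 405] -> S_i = 5*3^i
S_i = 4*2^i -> [4, 8, 16, 32, 64]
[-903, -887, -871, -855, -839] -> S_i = -903 + 16*i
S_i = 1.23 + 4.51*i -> [1.23, 5.74, 10.25, 14.76, 19.27]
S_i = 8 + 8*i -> [8, 16, 24, 32, 40]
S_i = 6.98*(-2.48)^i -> [6.98, -17.31, 42.93, -106.47, 264.04]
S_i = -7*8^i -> [-7, -56, -448, -3584, -28672]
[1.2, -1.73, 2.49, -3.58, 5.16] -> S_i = 1.20*(-1.44)^i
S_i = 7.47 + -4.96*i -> [7.47, 2.51, -2.45, -7.41, -12.37]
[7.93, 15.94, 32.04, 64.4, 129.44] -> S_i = 7.93*2.01^i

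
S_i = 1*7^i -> [1, 7, 49, 343, 2401]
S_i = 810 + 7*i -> [810, 817, 824, 831, 838]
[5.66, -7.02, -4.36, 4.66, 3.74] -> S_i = Random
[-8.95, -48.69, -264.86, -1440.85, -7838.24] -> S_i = -8.95*5.44^i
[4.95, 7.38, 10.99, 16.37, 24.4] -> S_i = 4.95*1.49^i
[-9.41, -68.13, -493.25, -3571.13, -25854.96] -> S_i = -9.41*7.24^i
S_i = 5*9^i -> [5, 45, 405, 3645, 32805]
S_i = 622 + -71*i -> [622, 551, 480, 409, 338]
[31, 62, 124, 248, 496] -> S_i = 31*2^i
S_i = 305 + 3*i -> [305, 308, 311, 314, 317]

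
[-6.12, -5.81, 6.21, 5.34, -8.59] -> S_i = Random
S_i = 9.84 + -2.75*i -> [9.84, 7.09, 4.34, 1.59, -1.16]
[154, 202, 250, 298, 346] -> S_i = 154 + 48*i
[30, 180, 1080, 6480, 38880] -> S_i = 30*6^i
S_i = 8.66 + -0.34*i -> [8.66, 8.32, 7.98, 7.64, 7.3]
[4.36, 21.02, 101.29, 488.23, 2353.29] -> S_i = 4.36*4.82^i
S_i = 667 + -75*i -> [667, 592, 517, 442, 367]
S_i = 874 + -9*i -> [874, 865, 856, 847, 838]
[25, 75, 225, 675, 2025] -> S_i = 25*3^i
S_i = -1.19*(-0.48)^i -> [-1.19, 0.57, -0.27, 0.13, -0.06]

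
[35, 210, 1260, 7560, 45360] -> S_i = 35*6^i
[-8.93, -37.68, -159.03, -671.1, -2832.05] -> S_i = -8.93*4.22^i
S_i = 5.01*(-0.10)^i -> [5.01, -0.5, 0.05, -0.01, 0.0]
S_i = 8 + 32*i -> [8, 40, 72, 104, 136]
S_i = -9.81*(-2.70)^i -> [-9.81, 26.49, -71.51, 193.09, -521.34]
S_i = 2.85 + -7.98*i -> [2.85, -5.13, -13.11, -21.09, -29.07]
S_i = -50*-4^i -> [-50, 200, -800, 3200, -12800]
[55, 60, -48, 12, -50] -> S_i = Random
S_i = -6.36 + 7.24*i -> [-6.36, 0.88, 8.12, 15.36, 22.6]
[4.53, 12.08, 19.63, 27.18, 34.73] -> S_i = 4.53 + 7.55*i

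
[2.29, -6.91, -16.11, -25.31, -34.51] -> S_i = 2.29 + -9.20*i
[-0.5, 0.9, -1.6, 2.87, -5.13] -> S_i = -0.50*(-1.79)^i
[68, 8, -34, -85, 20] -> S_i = Random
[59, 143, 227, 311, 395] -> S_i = 59 + 84*i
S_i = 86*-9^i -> [86, -774, 6966, -62694, 564246]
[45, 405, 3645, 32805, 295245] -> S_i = 45*9^i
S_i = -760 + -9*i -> [-760, -769, -778, -787, -796]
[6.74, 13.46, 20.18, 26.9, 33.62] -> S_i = 6.74 + 6.72*i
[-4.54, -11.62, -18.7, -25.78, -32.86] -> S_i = -4.54 + -7.08*i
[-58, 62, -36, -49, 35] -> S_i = Random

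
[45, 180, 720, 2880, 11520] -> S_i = 45*4^i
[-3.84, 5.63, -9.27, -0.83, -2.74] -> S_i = Random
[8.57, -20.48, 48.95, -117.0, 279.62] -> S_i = 8.57*(-2.39)^i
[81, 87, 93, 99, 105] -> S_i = 81 + 6*i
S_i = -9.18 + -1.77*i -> [-9.18, -10.95, -12.72, -14.49, -16.26]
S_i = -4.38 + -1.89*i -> [-4.38, -6.27, -8.16, -10.05, -11.94]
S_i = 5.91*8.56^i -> [5.91, 50.59, 433.05, 3706.88, 31730.91]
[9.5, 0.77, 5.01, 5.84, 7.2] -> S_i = Random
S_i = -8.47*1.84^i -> [-8.47, -15.58, -28.68, -52.76, -97.09]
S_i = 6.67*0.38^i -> [6.67, 2.53, 0.96, 0.37, 0.14]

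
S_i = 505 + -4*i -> [505, 501, 497, 493, 489]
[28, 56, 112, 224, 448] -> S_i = 28*2^i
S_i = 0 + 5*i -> [0, 5, 10, 15, 20]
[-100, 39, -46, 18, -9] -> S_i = Random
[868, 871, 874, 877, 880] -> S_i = 868 + 3*i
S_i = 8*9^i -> [8, 72, 648, 5832, 52488]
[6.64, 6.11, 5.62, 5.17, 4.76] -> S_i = 6.64*0.92^i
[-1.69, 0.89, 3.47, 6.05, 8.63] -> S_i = -1.69 + 2.58*i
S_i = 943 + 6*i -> [943, 949, 955, 961, 967]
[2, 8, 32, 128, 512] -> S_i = 2*4^i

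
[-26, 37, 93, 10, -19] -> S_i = Random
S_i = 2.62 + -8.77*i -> [2.62, -6.15, -14.92, -23.69, -32.46]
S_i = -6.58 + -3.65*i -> [-6.58, -10.23, -13.88, -17.53, -21.18]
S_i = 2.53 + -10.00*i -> [2.53, -7.47, -17.47, -27.47, -37.47]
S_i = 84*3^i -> [84, 252, 756, 2268, 6804]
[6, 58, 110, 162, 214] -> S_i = 6 + 52*i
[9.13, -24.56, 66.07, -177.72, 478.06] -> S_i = 9.13*(-2.69)^i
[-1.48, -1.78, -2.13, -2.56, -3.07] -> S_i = -1.48*1.20^i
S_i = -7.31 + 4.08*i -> [-7.31, -3.23, 0.85, 4.93, 9.01]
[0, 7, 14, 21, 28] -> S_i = 0 + 7*i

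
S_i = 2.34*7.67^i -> [2.34, 17.95, 137.66, 1055.85, 8098.36]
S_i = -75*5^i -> [-75, -375, -1875, -9375, -46875]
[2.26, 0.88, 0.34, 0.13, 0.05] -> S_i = 2.26*0.39^i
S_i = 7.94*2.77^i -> [7.94, 21.99, 60.92, 168.76, 467.45]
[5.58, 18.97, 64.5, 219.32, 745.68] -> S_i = 5.58*3.40^i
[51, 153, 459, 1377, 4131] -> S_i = 51*3^i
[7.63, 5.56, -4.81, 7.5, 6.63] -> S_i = Random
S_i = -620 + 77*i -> [-620, -543, -466, -389, -312]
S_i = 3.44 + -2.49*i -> [3.44, 0.95, -1.54, -4.03, -6.52]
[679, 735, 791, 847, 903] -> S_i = 679 + 56*i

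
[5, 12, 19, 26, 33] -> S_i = 5 + 7*i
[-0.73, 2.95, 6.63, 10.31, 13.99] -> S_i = -0.73 + 3.68*i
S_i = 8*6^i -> [8, 48, 288, 1728, 10368]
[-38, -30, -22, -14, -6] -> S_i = -38 + 8*i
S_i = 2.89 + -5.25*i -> [2.89, -2.36, -7.61, -12.86, -18.11]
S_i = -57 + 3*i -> [-57, -54, -51, -48, -45]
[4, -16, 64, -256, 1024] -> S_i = 4*-4^i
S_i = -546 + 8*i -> [-546, -538, -530, -522, -514]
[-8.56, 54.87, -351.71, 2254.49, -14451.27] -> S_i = -8.56*(-6.41)^i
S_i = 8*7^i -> [8, 56, 392, 2744, 19208]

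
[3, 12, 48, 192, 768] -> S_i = 3*4^i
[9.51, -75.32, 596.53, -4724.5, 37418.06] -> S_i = 9.51*(-7.92)^i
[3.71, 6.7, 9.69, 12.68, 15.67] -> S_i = 3.71 + 2.99*i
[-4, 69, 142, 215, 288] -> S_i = -4 + 73*i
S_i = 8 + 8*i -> [8, 16, 24, 32, 40]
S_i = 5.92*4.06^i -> [5.92, 24.04, 97.58, 396.19, 1608.52]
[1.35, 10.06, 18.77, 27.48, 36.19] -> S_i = 1.35 + 8.71*i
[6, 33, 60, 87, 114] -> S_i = 6 + 27*i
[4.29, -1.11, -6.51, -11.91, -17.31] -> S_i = 4.29 + -5.40*i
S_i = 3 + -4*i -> [3, -1, -5, -9, -13]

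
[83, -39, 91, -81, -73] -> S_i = Random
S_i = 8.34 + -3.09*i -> [8.34, 5.25, 2.16, -0.93, -4.02]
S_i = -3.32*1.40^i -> [-3.32, -4.65, -6.51, -9.11, -12.75]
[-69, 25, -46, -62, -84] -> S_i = Random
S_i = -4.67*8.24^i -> [-4.67, -38.48, -317.08, -2612.75, -21529.09]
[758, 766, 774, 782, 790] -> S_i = 758 + 8*i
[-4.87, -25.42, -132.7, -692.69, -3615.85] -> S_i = -4.87*5.22^i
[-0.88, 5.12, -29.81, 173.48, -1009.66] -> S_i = -0.88*(-5.82)^i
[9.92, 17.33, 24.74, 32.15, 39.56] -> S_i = 9.92 + 7.41*i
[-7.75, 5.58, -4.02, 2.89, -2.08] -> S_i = -7.75*(-0.72)^i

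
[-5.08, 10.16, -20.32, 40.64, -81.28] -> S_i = -5.08*(-2.00)^i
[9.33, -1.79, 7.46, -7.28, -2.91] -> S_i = Random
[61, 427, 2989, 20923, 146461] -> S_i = 61*7^i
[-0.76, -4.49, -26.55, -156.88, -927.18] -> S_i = -0.76*5.91^i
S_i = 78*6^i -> [78, 468, 2808, 16848, 101088]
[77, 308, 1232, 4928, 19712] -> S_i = 77*4^i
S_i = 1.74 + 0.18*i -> [1.74, 1.92, 2.1, 2.28, 2.46]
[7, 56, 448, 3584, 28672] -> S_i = 7*8^i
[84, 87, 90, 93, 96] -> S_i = 84 + 3*i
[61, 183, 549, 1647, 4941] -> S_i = 61*3^i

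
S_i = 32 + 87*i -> [32, 119, 206, 293, 380]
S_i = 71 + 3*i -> [71, 74, 77, 80, 83]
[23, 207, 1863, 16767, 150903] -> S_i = 23*9^i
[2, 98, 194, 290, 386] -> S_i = 2 + 96*i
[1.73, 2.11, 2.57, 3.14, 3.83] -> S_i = 1.73*1.22^i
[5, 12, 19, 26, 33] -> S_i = 5 + 7*i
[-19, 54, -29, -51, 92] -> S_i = Random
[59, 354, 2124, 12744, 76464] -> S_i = 59*6^i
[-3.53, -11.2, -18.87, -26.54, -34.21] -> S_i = -3.53 + -7.67*i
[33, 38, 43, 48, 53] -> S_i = 33 + 5*i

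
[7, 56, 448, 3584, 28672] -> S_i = 7*8^i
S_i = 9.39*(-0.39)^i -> [9.39, -3.66, 1.43, -0.56, 0.22]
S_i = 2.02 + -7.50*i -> [2.02, -5.48, -12.98, -20.48, -27.98]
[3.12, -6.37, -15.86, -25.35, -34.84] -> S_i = 3.12 + -9.49*i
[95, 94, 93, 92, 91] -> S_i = 95 + -1*i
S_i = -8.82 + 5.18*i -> [-8.82, -3.64, 1.54, 6.72, 11.9]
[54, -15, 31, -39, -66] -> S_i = Random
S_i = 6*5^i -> [6, 30, 150, 750, 3750]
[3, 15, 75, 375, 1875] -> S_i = 3*5^i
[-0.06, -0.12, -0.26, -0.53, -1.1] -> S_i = -0.06*2.07^i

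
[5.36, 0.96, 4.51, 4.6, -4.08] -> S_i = Random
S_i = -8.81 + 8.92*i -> [-8.81, 0.11, 9.03, 17.95, 26.87]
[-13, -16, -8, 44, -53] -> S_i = Random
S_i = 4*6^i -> [4, 24, 144, 864, 5184]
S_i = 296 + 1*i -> [296, 297, 298, 299, 300]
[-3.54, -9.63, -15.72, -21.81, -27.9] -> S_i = -3.54 + -6.09*i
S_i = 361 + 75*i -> [361, 436, 511, 586, 661]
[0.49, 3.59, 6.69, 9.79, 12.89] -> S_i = 0.49 + 3.10*i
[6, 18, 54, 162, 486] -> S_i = 6*3^i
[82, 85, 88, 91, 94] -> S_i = 82 + 3*i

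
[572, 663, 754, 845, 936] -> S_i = 572 + 91*i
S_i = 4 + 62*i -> [4, 66, 128, 190, 252]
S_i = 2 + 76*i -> [2, 78, 154, 230, 306]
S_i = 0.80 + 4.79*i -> [0.8, 5.59, 10.38, 15.17, 19.96]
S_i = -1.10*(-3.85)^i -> [-1.1, 4.24, -16.3, 62.77, -241.68]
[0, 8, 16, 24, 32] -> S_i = 0 + 8*i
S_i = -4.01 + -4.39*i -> [-4.01, -8.4, -12.79, -17.18, -21.57]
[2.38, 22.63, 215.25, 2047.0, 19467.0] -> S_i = 2.38*9.51^i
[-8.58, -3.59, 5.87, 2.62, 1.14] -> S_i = Random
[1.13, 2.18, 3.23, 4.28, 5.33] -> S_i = 1.13 + 1.05*i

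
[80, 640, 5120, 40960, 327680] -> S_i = 80*8^i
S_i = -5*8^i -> [-5, -40, -320, -2560, -20480]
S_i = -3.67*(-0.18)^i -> [-3.67, 0.66, -0.12, 0.02, -0.0]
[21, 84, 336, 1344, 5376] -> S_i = 21*4^i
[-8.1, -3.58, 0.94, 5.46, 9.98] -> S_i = -8.10 + 4.52*i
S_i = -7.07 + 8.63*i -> [-7.07, 1.56, 10.19, 18.82, 27.45]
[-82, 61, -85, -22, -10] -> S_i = Random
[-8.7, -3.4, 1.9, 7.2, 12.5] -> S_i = -8.70 + 5.30*i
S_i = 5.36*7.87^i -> [5.36, 42.18, 331.98, 2612.7, 20561.92]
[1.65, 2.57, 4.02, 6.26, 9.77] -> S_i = 1.65*1.56^i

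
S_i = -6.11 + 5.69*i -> [-6.11, -0.42, 5.27, 10.96, 16.65]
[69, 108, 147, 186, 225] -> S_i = 69 + 39*i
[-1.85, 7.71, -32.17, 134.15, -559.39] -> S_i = -1.85*(-4.17)^i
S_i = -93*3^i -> [-93, -279, -837, -2511, -7533]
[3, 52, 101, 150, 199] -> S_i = 3 + 49*i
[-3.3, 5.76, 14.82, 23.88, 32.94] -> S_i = -3.30 + 9.06*i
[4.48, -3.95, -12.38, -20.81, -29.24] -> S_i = 4.48 + -8.43*i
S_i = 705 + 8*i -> [705, 713, 721, 729, 737]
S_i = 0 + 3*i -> [0, 3, 6, 9, 12]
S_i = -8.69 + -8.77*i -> [-8.69, -17.46, -26.23, -35.0, -43.77]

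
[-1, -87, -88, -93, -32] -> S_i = Random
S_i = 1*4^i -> [1, 4, 16, 64, 256]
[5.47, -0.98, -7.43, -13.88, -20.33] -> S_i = 5.47 + -6.45*i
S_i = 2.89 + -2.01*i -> [2.89, 0.88, -1.13, -3.14, -5.15]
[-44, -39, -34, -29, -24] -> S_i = -44 + 5*i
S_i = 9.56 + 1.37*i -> [9.56, 10.93, 12.3, 13.67, 15.04]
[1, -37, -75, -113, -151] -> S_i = 1 + -38*i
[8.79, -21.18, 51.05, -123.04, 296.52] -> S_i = 8.79*(-2.41)^i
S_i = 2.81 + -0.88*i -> [2.81, 1.93, 1.05, 0.17, -0.71]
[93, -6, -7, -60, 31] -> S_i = Random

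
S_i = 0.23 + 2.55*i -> [0.23, 2.78, 5.33, 7.88, 10.43]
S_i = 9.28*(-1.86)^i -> [9.28, -17.26, 32.11, -59.72, 111.07]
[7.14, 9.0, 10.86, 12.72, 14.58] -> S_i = 7.14 + 1.86*i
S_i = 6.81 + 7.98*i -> [6.81, 14.79, 22.77, 30.75, 38.73]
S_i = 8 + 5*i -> [8, 13, 18, 23, 28]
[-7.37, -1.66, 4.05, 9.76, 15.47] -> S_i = -7.37 + 5.71*i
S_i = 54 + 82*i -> [54, 136, 218, 300, 382]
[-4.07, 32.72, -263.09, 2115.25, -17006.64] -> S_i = -4.07*(-8.04)^i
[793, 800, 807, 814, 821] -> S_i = 793 + 7*i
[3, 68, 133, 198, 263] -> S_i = 3 + 65*i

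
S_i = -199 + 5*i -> [-199, -194, -189, -184, -179]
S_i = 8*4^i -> [8, 32, 128, 512, 2048]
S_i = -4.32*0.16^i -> [-4.32, -0.69, -0.11, -0.02, -0.0]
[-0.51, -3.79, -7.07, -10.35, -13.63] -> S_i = -0.51 + -3.28*i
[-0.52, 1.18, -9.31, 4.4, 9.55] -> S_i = Random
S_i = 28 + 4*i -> [28, 32, 36, 40, 44]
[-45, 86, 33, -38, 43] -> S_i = Random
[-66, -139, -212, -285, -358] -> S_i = -66 + -73*i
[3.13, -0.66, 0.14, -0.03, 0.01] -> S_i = 3.13*(-0.21)^i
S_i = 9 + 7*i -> [9, 16, 23, 30, 37]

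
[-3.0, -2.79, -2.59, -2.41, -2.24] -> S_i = -3.00*0.93^i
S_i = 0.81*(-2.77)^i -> [0.81, -2.24, 6.22, -17.22, 47.69]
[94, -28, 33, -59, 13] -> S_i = Random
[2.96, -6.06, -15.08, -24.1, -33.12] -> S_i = 2.96 + -9.02*i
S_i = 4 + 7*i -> [4, 11, 18, 25, 32]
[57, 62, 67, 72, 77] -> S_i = 57 + 5*i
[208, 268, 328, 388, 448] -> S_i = 208 + 60*i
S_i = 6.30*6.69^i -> [6.3, 42.15, 281.96, 1886.34, 12619.58]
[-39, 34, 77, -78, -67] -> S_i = Random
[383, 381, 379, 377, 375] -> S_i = 383 + -2*i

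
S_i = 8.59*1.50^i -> [8.59, 12.88, 19.33, 28.99, 43.49]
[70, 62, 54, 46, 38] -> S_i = 70 + -8*i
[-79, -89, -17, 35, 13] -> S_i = Random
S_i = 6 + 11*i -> [6, 17, 28, 39, 50]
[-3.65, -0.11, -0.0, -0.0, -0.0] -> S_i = -3.65*0.03^i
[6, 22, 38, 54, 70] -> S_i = 6 + 16*i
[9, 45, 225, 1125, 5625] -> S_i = 9*5^i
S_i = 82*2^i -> [82, 164, 328, 656, 1312]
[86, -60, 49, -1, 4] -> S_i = Random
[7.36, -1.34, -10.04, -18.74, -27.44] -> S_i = 7.36 + -8.70*i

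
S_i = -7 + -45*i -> [-7, -52, -97, -142, -187]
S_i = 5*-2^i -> [5, -10, 20, -40, 80]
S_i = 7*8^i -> [7, 56, 448, 3584, 28672]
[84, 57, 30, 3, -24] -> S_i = 84 + -27*i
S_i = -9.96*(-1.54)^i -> [-9.96, 15.34, -23.62, 36.38, -56.02]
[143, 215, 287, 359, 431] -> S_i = 143 + 72*i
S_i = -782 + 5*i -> [-782, -777, -772, -767, -762]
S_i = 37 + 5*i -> [37, 42, 47, 52, 57]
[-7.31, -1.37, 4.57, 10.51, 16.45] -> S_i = -7.31 + 5.94*i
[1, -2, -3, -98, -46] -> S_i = Random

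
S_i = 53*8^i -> [53, 424, 3392, 27136, 217088]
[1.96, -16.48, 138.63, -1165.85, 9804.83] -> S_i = 1.96*(-8.41)^i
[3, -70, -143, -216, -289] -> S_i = 3 + -73*i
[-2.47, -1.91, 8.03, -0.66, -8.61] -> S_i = Random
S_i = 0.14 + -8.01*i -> [0.14, -7.87, -15.88, -23.89, -31.9]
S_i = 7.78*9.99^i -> [7.78, 77.72, 776.44, 7756.68, 77489.27]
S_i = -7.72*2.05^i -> [-7.72, -15.83, -32.44, -66.51, -136.34]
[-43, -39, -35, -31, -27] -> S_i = -43 + 4*i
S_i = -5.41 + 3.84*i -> [-5.41, -1.57, 2.27, 6.11, 9.95]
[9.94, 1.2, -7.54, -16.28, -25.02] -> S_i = 9.94 + -8.74*i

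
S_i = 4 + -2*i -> [4, 2, 0, -2, -4]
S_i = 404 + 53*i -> [404, 457, 510, 563, 616]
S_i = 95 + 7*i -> [95, 102, 109, 116, 123]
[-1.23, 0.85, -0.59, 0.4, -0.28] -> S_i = -1.23*(-0.69)^i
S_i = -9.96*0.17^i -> [-9.96, -1.69, -0.29, -0.05, -0.01]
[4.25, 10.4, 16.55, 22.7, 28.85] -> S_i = 4.25 + 6.15*i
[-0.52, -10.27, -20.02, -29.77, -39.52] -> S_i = -0.52 + -9.75*i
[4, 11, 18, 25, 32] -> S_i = 4 + 7*i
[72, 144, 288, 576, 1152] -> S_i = 72*2^i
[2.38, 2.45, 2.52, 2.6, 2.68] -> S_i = 2.38*1.03^i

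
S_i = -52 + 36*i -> [-52, -16, 20, 56, 92]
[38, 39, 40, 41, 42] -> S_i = 38 + 1*i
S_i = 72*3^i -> [72, 216, 648, 1944, 5832]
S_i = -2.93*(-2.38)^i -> [-2.93, 6.97, -16.6, 39.5, -94.01]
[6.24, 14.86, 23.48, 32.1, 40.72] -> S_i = 6.24 + 8.62*i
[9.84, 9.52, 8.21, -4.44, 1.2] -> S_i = Random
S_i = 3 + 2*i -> [3, 5, 7, 9, 11]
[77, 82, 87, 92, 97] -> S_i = 77 + 5*i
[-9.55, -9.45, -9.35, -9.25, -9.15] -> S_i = -9.55 + 0.10*i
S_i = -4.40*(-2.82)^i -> [-4.4, 12.41, -34.99, 98.67, -278.26]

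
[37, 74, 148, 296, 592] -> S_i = 37*2^i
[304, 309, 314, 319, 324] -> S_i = 304 + 5*i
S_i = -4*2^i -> [-4, -8, -16, -32, -64]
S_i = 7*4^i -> [7, 28, 112, 448, 1792]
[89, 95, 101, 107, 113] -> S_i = 89 + 6*i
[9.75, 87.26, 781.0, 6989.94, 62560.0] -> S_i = 9.75*8.95^i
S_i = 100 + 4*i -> [100, 104, 108, 112, 116]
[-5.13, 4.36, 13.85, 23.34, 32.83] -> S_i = -5.13 + 9.49*i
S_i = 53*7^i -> [53, 371, 2597, 18179, 127253]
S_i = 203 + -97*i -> [203, 106, 9, -88, -185]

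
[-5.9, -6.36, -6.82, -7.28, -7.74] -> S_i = -5.90 + -0.46*i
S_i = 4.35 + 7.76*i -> [4.35, 12.11, 19.87, 27.63, 35.39]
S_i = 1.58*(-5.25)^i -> [1.58, -8.3, 43.55, -228.63, 1200.31]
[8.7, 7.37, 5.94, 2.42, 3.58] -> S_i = Random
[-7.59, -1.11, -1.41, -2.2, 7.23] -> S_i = Random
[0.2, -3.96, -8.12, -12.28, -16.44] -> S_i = 0.20 + -4.16*i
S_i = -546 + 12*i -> [-546, -534, -522, -510, -498]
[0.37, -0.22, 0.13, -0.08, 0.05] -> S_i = 0.37*(-0.60)^i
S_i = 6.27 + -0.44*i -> [6.27, 5.83, 5.39, 4.95, 4.51]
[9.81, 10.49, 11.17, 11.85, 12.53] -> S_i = 9.81 + 0.68*i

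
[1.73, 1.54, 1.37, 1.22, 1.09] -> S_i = 1.73*0.89^i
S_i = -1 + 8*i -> [-1, 7, 15, 23, 31]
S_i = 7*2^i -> [7, 14, 28, 56, 112]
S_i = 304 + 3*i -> [304, 307, 310, 313, 316]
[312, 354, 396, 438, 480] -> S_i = 312 + 42*i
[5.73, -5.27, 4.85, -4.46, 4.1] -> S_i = 5.73*(-0.92)^i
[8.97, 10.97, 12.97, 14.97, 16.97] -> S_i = 8.97 + 2.00*i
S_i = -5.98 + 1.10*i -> [-5.98, -4.88, -3.78, -2.68, -1.58]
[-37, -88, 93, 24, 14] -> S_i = Random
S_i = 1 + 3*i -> [1, 4, 7, 10, 13]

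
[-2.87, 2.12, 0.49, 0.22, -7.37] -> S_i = Random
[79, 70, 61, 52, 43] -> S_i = 79 + -9*i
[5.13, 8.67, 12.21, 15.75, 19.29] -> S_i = 5.13 + 3.54*i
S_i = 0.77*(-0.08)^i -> [0.77, -0.06, 0.0, -0.0, 0.0]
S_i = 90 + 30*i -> [90, 120, 150, 180, 210]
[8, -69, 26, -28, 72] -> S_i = Random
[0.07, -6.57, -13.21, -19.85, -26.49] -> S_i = 0.07 + -6.64*i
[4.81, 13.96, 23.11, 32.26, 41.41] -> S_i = 4.81 + 9.15*i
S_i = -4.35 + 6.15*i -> [-4.35, 1.8, 7.95, 14.1, 20.25]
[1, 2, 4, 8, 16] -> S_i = 1*2^i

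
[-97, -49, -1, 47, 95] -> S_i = -97 + 48*i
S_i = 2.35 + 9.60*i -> [2.35, 11.95, 21.55, 31.15, 40.75]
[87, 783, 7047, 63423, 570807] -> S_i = 87*9^i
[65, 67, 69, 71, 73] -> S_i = 65 + 2*i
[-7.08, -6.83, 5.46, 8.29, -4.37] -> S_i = Random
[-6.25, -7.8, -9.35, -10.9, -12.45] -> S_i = -6.25 + -1.55*i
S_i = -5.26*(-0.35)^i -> [-5.26, 1.84, -0.64, 0.23, -0.08]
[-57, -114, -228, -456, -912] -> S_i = -57*2^i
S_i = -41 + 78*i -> [-41, 37, 115, 193, 271]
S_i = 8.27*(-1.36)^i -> [8.27, -11.25, 15.3, -20.8, 28.29]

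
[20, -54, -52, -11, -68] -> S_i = Random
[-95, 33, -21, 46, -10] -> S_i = Random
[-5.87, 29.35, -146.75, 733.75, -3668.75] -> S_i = -5.87*(-5.00)^i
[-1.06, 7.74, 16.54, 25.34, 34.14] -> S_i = -1.06 + 8.80*i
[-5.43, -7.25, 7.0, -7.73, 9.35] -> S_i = Random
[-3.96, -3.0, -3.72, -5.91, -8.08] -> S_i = Random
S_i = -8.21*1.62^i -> [-8.21, -13.3, -21.55, -34.91, -56.55]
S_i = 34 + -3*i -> [34, 31, 28, 25, 22]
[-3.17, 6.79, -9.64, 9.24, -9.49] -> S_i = Random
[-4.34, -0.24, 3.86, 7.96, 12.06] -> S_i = -4.34 + 4.10*i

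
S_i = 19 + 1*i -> [19, 20, 21, 22, 23]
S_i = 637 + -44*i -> [637, 593, 549, 505, 461]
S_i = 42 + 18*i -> [42, 60, 78, 96, 114]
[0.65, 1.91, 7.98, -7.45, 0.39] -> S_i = Random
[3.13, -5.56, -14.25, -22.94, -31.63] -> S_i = 3.13 + -8.69*i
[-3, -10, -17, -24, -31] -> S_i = -3 + -7*i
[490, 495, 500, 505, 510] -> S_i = 490 + 5*i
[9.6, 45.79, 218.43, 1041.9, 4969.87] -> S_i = 9.60*4.77^i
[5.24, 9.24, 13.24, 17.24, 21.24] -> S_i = 5.24 + 4.00*i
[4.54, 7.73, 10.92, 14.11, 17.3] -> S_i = 4.54 + 3.19*i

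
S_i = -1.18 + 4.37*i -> [-1.18, 3.19, 7.56, 11.93, 16.3]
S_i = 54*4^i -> [54, 216, 864, 3456, 13824]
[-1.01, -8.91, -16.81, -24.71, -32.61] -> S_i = -1.01 + -7.90*i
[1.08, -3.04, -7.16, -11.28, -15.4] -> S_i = 1.08 + -4.12*i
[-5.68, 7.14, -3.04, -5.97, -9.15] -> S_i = Random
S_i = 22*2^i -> [22, 44, 88, 176, 352]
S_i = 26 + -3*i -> [26, 23, 20, 17, 14]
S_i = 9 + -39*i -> [9, -30, -69, -108, -147]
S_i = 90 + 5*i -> [90, 95, 100, 105, 110]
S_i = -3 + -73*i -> [-3, -76, -149, -222, -295]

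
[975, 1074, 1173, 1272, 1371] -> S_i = 975 + 99*i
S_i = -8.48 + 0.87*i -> [-8.48, -7.61, -6.74, -5.87, -5.0]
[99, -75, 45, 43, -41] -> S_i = Random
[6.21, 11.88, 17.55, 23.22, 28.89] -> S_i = 6.21 + 5.67*i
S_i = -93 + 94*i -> [-93, 1, 95, 189, 283]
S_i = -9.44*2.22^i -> [-9.44, -20.96, -46.52, -103.28, -229.29]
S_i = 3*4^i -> [3, 12, 48, 192, 768]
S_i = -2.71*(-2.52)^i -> [-2.71, 6.83, -17.21, 43.37, -109.29]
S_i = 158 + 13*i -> [158, 171, 184, 197, 210]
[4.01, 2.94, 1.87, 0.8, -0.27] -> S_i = 4.01 + -1.07*i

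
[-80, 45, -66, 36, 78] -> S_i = Random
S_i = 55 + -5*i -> [55, 50, 45, 40, 35]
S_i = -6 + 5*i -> [-6, -1, 4, 9, 14]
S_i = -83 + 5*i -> [-83, -78, -73, -68, -63]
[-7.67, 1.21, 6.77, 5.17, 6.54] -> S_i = Random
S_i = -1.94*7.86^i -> [-1.94, -15.25, -119.85, -942.04, -7404.43]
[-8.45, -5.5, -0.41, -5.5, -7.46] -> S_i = Random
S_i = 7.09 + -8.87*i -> [7.09, -1.78, -10.65, -19.52, -28.39]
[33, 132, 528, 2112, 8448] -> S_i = 33*4^i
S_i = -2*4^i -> [-2, -8, -32, -128, -512]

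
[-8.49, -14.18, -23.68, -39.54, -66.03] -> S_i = -8.49*1.67^i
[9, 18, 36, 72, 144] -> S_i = 9*2^i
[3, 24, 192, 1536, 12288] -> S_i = 3*8^i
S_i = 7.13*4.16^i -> [7.13, 29.66, 123.39, 513.3, 2135.32]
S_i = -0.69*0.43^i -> [-0.69, -0.3, -0.13, -0.05, -0.02]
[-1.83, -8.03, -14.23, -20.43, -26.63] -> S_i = -1.83 + -6.20*i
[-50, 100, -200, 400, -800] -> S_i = -50*-2^i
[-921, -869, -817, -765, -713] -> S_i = -921 + 52*i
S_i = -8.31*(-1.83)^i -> [-8.31, 15.21, -27.83, 50.93, -93.2]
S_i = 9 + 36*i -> [9, 45, 81, 117, 153]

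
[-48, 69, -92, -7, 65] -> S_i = Random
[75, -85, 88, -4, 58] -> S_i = Random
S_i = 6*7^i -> [6, 42, 294, 2058, 14406]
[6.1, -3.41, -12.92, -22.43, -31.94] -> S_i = 6.10 + -9.51*i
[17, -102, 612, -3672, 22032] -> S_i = 17*-6^i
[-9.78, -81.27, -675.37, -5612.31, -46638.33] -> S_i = -9.78*8.31^i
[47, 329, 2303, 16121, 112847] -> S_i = 47*7^i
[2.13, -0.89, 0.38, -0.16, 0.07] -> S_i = 2.13*(-0.42)^i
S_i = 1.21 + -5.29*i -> [1.21, -4.08, -9.37, -14.66, -19.95]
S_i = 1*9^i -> [1, 9, 81, 729, 6561]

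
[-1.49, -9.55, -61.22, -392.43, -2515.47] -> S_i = -1.49*6.41^i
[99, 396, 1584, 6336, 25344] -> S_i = 99*4^i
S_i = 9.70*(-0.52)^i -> [9.7, -5.04, 2.62, -1.36, 0.71]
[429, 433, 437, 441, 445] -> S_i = 429 + 4*i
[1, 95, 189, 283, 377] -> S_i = 1 + 94*i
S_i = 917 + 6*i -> [917, 923, 929, 935, 941]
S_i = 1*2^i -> [1, 2, 4, 8, 16]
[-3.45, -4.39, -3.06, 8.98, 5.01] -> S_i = Random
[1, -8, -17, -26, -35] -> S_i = 1 + -9*i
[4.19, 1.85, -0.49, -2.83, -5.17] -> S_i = 4.19 + -2.34*i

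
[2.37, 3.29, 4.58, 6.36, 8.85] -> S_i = 2.37*1.39^i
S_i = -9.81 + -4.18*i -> [-9.81, -13.99, -18.17, -22.35, -26.53]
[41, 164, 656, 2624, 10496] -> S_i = 41*4^i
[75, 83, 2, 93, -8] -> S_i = Random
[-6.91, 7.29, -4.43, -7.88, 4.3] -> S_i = Random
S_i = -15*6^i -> [-15, -90, -540, -3240, -19440]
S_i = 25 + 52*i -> [25, 77, 129, 181, 233]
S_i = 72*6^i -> [72, 432, 2592, 15552, 93312]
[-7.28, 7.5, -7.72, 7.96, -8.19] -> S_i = -7.28*(-1.03)^i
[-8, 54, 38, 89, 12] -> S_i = Random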